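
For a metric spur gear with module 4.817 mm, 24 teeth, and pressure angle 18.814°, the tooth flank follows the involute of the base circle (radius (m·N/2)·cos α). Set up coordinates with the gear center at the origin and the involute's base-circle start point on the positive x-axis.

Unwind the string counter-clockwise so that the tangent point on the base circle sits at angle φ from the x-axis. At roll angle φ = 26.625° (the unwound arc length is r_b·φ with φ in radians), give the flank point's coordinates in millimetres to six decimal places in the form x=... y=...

pitch radius r_p = m·N/2 = 4.817·24/2 = 57.804000
base radius r_b = r_p·cos α = 57.804000·cos 18.814° = 54.715560
roll angle φ = 26.625° = 0.46469391 rad
x = r_b·(cos φ + φ·sin φ) = 54.715560·(0.89395878 + 0.46469391·0.44814919) = 60.308092
y = r_b·(sin φ − φ·cos φ) = 54.715560·(0.44814919 − 0.46469391·0.89395878) = 1.790949

x=60.308092 y=1.790949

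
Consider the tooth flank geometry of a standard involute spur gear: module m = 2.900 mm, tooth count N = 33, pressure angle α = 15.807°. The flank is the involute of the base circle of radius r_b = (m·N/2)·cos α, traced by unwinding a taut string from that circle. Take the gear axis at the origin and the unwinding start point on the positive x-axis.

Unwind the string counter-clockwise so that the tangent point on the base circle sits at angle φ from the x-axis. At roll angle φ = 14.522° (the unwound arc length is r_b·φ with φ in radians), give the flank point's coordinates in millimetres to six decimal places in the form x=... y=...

x=47.495703 y=0.248278

pitch radius r_p = m·N/2 = 2.900·33/2 = 47.850000
base radius r_b = r_p·cos α = 47.850000·cos 15.807° = 46.040539
roll angle φ = 14.522° = 0.25345671 rad
x = r_b·(cos φ + φ·sin φ) = 46.040539·(0.96805143 + 0.25345671·0.25075173) = 47.495703
y = r_b·(sin φ − φ·cos φ) = 46.040539·(0.25075173 − 0.25345671·0.96805143) = 0.248278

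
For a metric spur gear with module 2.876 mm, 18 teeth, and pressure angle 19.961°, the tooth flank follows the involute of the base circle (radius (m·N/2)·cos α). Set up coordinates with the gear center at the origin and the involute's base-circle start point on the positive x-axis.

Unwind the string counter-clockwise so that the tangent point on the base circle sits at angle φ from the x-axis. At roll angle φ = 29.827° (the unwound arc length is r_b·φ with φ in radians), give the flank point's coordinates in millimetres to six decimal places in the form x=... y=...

x=27.405633 y=1.113394

pitch radius r_p = m·N/2 = 2.876·18/2 = 25.884000
base radius r_b = r_p·cos α = 25.884000·cos 19.961° = 24.329024
roll angle φ = 29.827° = 0.52057936 rad
x = r_b·(cos φ + φ·sin φ) = 24.329024·(0.86753116 + 0.52057936·0.49738283) = 27.405633
y = r_b·(sin φ − φ·cos φ) = 24.329024·(0.49738283 − 0.52057936·0.86753116) = 1.113394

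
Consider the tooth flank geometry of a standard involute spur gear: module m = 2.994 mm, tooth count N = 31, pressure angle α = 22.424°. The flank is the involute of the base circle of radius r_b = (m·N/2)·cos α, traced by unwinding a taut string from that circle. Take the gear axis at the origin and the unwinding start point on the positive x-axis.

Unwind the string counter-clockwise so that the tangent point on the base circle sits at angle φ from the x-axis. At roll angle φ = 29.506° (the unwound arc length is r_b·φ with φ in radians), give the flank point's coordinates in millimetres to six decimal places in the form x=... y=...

pitch radius r_p = m·N/2 = 2.994·31/2 = 46.407000
base radius r_b = r_p·cos α = 46.407000·cos 22.424° = 42.897996
roll angle φ = 29.506° = 0.51497685 rad
x = r_b·(cos φ + φ·sin φ) = 42.897996·(0.87030412 + 0.51497685·0.49251470) = 48.214679
y = r_b·(sin φ − φ·cos φ) = 42.897996·(0.49251470 − 0.51497685·0.87030412) = 1.901592

x=48.214679 y=1.901592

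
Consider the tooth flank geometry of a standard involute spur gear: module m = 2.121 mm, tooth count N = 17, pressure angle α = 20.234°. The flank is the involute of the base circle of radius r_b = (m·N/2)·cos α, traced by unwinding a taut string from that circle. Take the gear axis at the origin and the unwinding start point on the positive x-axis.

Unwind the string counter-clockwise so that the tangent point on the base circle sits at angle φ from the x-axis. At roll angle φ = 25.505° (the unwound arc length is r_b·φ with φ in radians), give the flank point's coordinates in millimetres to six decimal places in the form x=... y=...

pitch radius r_p = m·N/2 = 2.121·17/2 = 18.028500
base radius r_b = r_p·cos α = 18.028500·cos 20.234° = 16.915924
roll angle φ = 25.505° = 0.44514623 rad
x = r_b·(cos φ + φ·sin φ) = 16.915924·(0.90254771 + 0.44514623·0.43058986) = 18.509796
y = r_b·(sin φ − φ·cos φ) = 16.915924·(0.43058986 − 0.44514623·0.90254771) = 0.487587

x=18.509796 y=0.487587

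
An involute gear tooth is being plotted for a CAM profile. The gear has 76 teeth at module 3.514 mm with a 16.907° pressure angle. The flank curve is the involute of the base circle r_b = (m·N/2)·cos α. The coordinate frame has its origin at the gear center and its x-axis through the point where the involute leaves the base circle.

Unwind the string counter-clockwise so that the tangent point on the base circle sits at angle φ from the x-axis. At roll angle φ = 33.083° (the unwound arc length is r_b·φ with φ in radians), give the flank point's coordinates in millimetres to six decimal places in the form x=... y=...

pitch radius r_p = m·N/2 = 3.514·76/2 = 133.532000
base radius r_b = r_p·cos α = 133.532000·cos 16.907° = 127.760488
roll angle φ = 33.083° = 0.57740728 rad
x = r_b·(cos φ + φ·sin φ) = 127.760488·(0.83788071 + 0.57740728·0.54585338) = 147.315563
y = r_b·(sin φ − φ·cos φ) = 127.760488·(0.54585338 − 0.57740728·0.83788071) = 7.928172

x=147.315563 y=7.928172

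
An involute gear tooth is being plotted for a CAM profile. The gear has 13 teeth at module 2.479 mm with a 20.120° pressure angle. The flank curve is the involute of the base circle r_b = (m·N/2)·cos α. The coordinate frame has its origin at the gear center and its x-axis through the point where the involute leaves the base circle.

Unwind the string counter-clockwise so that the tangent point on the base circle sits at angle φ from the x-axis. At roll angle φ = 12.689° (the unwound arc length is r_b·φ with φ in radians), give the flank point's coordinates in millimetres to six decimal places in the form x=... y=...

x=15.496666 y=0.054514

pitch radius r_p = m·N/2 = 2.479·13/2 = 16.113500
base radius r_b = r_p·cos α = 16.113500·cos 20.120° = 15.130161
roll angle φ = 12.689° = 0.22146483 rad
x = r_b·(cos φ + φ·sin φ) = 15.130161·(0.97557673 + 0.22146483·0.21965891) = 15.496666
y = r_b·(sin φ − φ·cos φ) = 15.130161·(0.21965891 − 0.22146483·0.97557673) = 0.054514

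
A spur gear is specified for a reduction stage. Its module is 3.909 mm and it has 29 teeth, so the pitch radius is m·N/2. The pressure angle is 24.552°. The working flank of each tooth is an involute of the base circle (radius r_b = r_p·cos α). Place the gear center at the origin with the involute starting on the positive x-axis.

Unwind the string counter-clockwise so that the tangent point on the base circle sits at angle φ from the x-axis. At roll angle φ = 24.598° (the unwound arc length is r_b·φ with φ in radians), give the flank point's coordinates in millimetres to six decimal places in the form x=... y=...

x=56.090188 y=1.334938

pitch radius r_p = m·N/2 = 3.909·29/2 = 56.680500
base radius r_b = r_p·cos α = 56.680500·cos 24.552° = 51.555706
roll angle φ = 24.598° = 0.42931609 rad
x = r_b·(cos φ + φ·sin φ) = 51.555706·(0.90925064 + 0.42931609·0.41624905) = 56.090188
y = r_b·(sin φ − φ·cos φ) = 51.555706·(0.41624905 − 0.42931609·0.90925064) = 1.334938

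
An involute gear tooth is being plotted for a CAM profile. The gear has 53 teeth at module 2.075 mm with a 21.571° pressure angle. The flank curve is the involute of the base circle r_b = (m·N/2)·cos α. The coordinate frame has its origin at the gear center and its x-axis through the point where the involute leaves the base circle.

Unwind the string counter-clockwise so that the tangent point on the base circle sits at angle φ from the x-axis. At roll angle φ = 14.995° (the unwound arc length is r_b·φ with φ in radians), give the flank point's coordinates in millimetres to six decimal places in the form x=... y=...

x=52.857696 y=0.303461

pitch radius r_p = m·N/2 = 2.075·53/2 = 54.987500
base radius r_b = r_p·cos α = 54.987500·cos 21.571° = 51.136323
roll angle φ = 14.995° = 0.26171212 rad
x = r_b·(cos φ + φ·sin φ) = 51.136323·(0.96594841 + 0.26171212·0.25873475) = 52.857696
y = r_b·(sin φ − φ·cos φ) = 51.136323·(0.25873475 − 0.26171212·0.96594841) = 0.303461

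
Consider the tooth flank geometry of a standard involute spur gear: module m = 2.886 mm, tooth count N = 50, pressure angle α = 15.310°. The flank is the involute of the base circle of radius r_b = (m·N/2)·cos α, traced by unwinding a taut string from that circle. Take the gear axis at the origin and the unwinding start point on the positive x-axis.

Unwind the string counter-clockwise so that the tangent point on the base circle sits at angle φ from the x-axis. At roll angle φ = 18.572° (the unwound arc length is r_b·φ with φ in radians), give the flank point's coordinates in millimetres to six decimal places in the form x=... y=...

x=73.149853 y=0.781737

pitch radius r_p = m·N/2 = 2.886·50/2 = 72.150000
base radius r_b = r_p·cos α = 72.150000·cos 15.310° = 69.589494
roll angle φ = 18.572° = 0.32414255 rad
x = r_b·(cos φ + φ·sin φ) = 69.589494·(0.94792417 + 0.32414255·0.31849610) = 73.149853
y = r_b·(sin φ − φ·cos φ) = 69.589494·(0.31849610 − 0.32414255·0.94792417) = 0.781737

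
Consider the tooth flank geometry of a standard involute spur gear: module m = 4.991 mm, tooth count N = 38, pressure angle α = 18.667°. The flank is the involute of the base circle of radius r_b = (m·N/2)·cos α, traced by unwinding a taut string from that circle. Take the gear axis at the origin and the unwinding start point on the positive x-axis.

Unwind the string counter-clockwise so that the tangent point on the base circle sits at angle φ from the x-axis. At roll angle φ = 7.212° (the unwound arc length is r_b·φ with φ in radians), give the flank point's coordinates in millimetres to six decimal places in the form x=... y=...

x=90.549402 y=0.059630

pitch radius r_p = m·N/2 = 4.991·38/2 = 94.829000
base radius r_b = r_p·cos α = 94.829000·cos 18.667° = 89.840500
roll angle φ = 7.212° = 0.12587315 rad
x = r_b·(cos φ + φ·sin φ) = 89.840500·(0.99208843 + 0.12587315·0.12554102) = 90.549402
y = r_b·(sin φ − φ·cos φ) = 89.840500·(0.12554102 − 0.12587315·0.99208843) = 0.059630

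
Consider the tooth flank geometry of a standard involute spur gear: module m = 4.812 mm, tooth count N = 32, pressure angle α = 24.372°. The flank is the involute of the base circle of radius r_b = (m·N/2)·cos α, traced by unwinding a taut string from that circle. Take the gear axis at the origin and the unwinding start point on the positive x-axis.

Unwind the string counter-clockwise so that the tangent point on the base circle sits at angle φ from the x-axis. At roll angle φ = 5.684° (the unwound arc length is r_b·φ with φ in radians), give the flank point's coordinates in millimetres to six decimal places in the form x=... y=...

pitch radius r_p = m·N/2 = 4.812·32/2 = 76.992000
base radius r_b = r_p·cos α = 76.992000·cos 24.372° = 70.130891
roll angle φ = 5.684° = 0.09920451 rad
x = r_b·(cos φ + φ·sin φ) = 70.130891·(0.99508327 + 0.09920451·0.09904187) = 70.475140
y = r_b·(sin φ − φ·cos φ) = 70.130891·(0.09904187 − 0.09920451·0.99508327) = 0.022801

x=70.475140 y=0.022801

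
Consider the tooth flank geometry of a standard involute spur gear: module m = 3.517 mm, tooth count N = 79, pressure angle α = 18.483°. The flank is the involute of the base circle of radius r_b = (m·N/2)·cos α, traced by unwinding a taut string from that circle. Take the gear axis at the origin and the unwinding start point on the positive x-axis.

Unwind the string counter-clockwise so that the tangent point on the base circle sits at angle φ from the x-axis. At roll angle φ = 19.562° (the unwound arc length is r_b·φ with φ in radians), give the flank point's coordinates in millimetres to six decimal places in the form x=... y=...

pitch radius r_p = m·N/2 = 3.517·79/2 = 138.921500
base radius r_b = r_p·cos α = 138.921500·cos 18.483° = 131.755618
roll angle φ = 19.562° = 0.34142131 rad
x = r_b·(cos φ + φ·sin φ) = 131.755618·(0.94227973 + 0.34142131·0.33482670) = 139.212550
y = r_b·(sin φ − φ·cos φ) = 131.755618·(0.33482670 − 0.34142131·0.94227973) = 1.727622

x=139.212550 y=1.727622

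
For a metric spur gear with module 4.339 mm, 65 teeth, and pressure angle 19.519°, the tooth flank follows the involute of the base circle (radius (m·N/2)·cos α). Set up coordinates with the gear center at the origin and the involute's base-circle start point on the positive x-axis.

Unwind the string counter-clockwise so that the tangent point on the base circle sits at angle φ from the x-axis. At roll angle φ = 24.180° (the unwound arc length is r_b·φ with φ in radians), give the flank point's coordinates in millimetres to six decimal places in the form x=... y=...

pitch radius r_p = m·N/2 = 4.339·65/2 = 141.017500
base radius r_b = r_p·cos α = 141.017500·cos 19.519° = 132.913329
roll angle φ = 24.180° = 0.42202061 rad
x = r_b·(cos φ + φ·sin φ) = 132.913329·(0.91226315 + 0.42202061·0.40960462) = 144.227542
y = r_b·(sin φ − φ·cos φ) = 132.913329·(0.40960462 − 0.42202061·0.91226315) = 3.271099

x=144.227542 y=3.271099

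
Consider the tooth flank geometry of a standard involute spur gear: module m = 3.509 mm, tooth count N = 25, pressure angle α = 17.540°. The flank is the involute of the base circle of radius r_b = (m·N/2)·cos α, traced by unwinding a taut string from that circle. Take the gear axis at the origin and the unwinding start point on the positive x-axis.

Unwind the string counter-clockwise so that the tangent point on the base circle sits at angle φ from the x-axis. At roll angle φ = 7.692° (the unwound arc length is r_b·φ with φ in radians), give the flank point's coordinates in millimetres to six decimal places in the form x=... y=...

x=42.198390 y=0.033672

pitch radius r_p = m·N/2 = 3.509·25/2 = 43.862500
base radius r_b = r_p·cos α = 43.862500·cos 17.540° = 41.823191
roll angle φ = 7.692° = 0.13425073 rad
x = r_b·(cos φ + φ·sin φ) = 41.823191·(0.99100190 + 0.13425073·0.13384782) = 42.198390
y = r_b·(sin φ − φ·cos φ) = 41.823191·(0.13384782 − 0.13425073·0.99100190) = 0.033672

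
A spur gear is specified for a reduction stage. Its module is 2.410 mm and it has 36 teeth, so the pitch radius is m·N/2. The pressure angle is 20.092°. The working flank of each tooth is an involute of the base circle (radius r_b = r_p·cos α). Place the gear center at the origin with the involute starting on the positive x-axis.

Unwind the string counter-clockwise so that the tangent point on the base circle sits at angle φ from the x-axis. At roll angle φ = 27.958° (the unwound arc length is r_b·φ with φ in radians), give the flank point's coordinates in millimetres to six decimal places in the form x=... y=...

pitch radius r_p = m·N/2 = 2.410·36/2 = 43.380000
base radius r_b = r_p·cos α = 43.380000·cos 20.092° = 40.739990
roll angle φ = 27.958° = 0.48795915 rad
x = r_b·(cos φ + φ·sin φ) = 40.739990·(0.88329150 + 0.48795915·0.46882420) = 45.305254
y = r_b·(sin φ − φ·cos φ) = 40.739990·(0.46882420 − 0.48795915·0.88329150) = 1.540543

x=45.305254 y=1.540543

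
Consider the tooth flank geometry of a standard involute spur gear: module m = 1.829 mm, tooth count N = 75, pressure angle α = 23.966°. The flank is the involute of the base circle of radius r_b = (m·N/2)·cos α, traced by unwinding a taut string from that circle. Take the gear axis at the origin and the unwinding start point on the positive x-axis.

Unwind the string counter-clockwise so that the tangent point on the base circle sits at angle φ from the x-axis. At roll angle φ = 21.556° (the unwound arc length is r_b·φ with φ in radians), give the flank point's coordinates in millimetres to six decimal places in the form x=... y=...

x=66.954200 y=1.096846

pitch radius r_p = m·N/2 = 1.829·75/2 = 68.587500
base radius r_b = r_p·cos α = 68.587500·cos 23.966° = 62.674342
roll angle φ = 21.556° = 0.37622317 rad
x = r_b·(cos φ + φ·sin φ) = 62.674342·(0.93005891 + 0.37622317·0.36741043) = 66.954200
y = r_b·(sin φ − φ·cos φ) = 62.674342·(0.36741043 − 0.37622317·0.93005891) = 1.096846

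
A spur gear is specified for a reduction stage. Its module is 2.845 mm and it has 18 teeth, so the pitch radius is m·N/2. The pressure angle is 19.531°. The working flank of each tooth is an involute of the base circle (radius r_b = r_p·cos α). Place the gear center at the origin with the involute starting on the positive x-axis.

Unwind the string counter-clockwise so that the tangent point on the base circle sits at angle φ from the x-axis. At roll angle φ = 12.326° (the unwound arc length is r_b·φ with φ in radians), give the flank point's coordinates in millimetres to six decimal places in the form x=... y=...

x=24.683678 y=0.079718

pitch radius r_p = m·N/2 = 2.845·18/2 = 25.605000
base radius r_b = r_p·cos α = 25.605000·cos 19.531° = 24.131707
roll angle φ = 12.326° = 0.21512928 rad
x = r_b·(cos φ + φ·sin φ) = 24.131707·(0.97694880 + 0.21512928·0.21347373) = 24.683678
y = r_b·(sin φ − φ·cos φ) = 24.131707·(0.21347373 − 0.21512928·0.97694880) = 0.079718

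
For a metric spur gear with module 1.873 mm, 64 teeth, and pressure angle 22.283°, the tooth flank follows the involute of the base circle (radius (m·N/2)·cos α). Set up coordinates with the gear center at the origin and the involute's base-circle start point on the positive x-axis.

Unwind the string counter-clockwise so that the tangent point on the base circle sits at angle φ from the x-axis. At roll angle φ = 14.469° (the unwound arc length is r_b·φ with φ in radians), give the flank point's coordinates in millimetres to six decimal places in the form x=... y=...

x=57.200429 y=0.295825

pitch radius r_p = m·N/2 = 1.873·64/2 = 59.936000
base radius r_b = r_p·cos α = 59.936000·cos 22.283° = 55.460115
roll angle φ = 14.469° = 0.25253169 rad
x = r_b·(cos φ + φ·sin φ) = 55.460115·(0.96828297 + 0.25253169·0.24985615) = 57.200429
y = r_b·(sin φ − φ·cos φ) = 55.460115·(0.24985615 − 0.25253169·0.96828297) = 0.295825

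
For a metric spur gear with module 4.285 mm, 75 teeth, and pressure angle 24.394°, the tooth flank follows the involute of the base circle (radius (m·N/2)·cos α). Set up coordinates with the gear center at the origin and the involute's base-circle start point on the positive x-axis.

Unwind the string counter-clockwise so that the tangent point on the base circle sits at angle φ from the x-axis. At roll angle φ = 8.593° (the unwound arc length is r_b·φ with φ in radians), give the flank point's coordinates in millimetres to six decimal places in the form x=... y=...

pitch radius r_p = m·N/2 = 4.285·75/2 = 160.687500
base radius r_b = r_p·cos α = 160.687500·cos 24.394° = 146.342431
roll angle φ = 8.593° = 0.14997614 rad
x = r_b·(cos φ + φ·sin φ) = 146.342431·(0.98877464 + 0.14997614·0.14941454) = 147.979017
y = r_b·(sin φ − φ·cos φ) = 146.342431·(0.14941454 − 0.14997614·0.98877464) = 0.164187

x=147.979017 y=0.164187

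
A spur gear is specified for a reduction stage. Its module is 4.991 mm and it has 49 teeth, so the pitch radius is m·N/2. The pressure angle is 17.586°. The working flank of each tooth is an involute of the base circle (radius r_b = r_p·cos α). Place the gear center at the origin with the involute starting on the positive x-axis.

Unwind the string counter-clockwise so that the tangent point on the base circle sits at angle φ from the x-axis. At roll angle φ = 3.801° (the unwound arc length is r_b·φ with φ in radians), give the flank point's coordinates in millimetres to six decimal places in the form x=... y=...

x=116.820927 y=0.011339

pitch radius r_p = m·N/2 = 4.991·49/2 = 122.279500
base radius r_b = r_p·cos α = 122.279500·cos 17.586° = 116.564709
roll angle φ = 3.801° = 0.06633996 rad
x = r_b·(cos φ + φ·sin φ) = 116.564709·(0.99780031 + 0.06633996·0.06629132) = 116.820927
y = r_b·(sin φ − φ·cos φ) = 116.564709·(0.06629132 − 0.06633996·0.99780031) = 0.011339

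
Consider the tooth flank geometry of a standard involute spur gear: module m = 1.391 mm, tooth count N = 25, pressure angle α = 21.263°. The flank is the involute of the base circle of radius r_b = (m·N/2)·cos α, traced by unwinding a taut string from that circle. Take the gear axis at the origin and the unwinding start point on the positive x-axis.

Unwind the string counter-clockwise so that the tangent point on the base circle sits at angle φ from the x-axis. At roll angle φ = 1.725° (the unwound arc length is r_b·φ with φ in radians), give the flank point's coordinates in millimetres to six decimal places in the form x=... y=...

pitch radius r_p = m·N/2 = 1.391·25/2 = 17.387500
base radius r_b = r_p·cos α = 17.387500·cos 21.263° = 16.203857
roll angle φ = 1.725° = 0.03010693 rad
x = r_b·(cos φ + φ·sin φ) = 16.203857·(0.99954682 + 0.03010693·0.03010238) = 16.211199
y = r_b·(sin φ − φ·cos φ) = 16.203857·(0.03010238 − 0.03010693·0.99954682) = 0.000147

x=16.211199 y=0.000147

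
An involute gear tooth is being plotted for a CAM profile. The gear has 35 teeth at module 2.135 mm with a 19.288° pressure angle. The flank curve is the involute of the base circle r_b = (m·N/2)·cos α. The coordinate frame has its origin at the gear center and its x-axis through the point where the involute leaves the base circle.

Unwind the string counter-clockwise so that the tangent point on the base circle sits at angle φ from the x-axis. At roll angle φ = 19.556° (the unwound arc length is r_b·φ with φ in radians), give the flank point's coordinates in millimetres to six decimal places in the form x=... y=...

pitch radius r_p = m·N/2 = 2.135·35/2 = 37.362500
base radius r_b = r_p·cos α = 37.362500·cos 19.288° = 35.265349
roll angle φ = 19.556° = 0.34131659 rad
x = r_b·(cos φ + φ·sin φ) = 35.265349·(0.94231478 + 0.34131659·0.33472802) = 37.260063
y = r_b·(sin φ − φ·cos φ) = 35.265349·(0.33472802 − 0.34131659·0.94231478) = 0.461989

x=37.260063 y=0.461989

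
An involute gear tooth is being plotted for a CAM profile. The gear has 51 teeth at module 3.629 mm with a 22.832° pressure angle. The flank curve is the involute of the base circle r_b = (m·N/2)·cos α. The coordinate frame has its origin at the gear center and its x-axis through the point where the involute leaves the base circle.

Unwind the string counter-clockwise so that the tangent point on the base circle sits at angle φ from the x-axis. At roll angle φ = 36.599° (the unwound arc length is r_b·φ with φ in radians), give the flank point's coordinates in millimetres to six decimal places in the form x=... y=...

x=100.953804 y=7.111889

pitch radius r_p = m·N/2 = 3.629·51/2 = 92.539500
base radius r_b = r_p·cos α = 92.539500·cos 22.832° = 85.288714
roll angle φ = 36.599° = 0.63877305 rad
x = r_b·(cos φ + φ·sin φ) = 85.288714·(0.80282788 + 0.63877305·0.59621086) = 100.953804
y = r_b·(sin φ − φ·cos φ) = 85.288714·(0.59621086 − 0.63877305·0.80282788) = 7.111889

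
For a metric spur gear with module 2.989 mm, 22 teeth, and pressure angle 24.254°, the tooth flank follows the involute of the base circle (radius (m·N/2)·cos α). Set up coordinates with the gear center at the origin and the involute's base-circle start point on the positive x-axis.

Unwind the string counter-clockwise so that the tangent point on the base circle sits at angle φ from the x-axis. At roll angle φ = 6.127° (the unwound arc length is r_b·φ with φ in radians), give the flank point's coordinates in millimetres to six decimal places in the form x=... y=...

pitch radius r_p = m·N/2 = 2.989·22/2 = 32.879000
base radius r_b = r_p·cos α = 32.879000·cos 24.254° = 29.976881
roll angle φ = 6.127° = 0.10693632 rad
x = r_b·(cos φ + φ·sin φ) = 29.976881·(0.99428776 + 0.10693632·0.10673263) = 30.147790
y = r_b·(sin φ − φ·cos φ) = 29.976881·(0.10673263 − 0.10693632·0.99428776) = 0.012205

x=30.147790 y=0.012205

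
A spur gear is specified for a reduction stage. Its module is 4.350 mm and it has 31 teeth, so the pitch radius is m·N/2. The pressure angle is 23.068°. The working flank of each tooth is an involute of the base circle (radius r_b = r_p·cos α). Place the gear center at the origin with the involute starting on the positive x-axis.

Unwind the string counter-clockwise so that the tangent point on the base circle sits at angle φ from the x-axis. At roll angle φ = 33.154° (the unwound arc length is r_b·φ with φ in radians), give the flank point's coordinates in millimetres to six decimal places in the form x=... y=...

pitch radius r_p = m·N/2 = 4.350·31/2 = 67.425000
base radius r_b = r_p·cos α = 67.425000·cos 23.068° = 62.033729
roll angle φ = 33.154° = 0.57864646 rad
x = r_b·(cos φ + φ·sin φ) = 62.033729·(0.83720366 + 0.57864646·0.54689125) = 71.565853
y = r_b·(sin φ − φ·cos φ) = 62.033729·(0.54689125 − 0.57864646·0.83720366) = 3.873778

x=71.565853 y=3.873778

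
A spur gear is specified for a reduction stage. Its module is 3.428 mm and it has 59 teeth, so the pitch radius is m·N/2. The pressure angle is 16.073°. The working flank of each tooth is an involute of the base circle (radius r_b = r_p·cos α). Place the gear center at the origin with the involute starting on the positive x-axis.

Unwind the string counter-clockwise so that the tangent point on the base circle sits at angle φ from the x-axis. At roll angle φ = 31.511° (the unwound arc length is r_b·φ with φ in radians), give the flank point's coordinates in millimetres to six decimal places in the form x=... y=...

x=110.776079 y=5.226964

pitch radius r_p = m·N/2 = 3.428·59/2 = 101.126000
base radius r_b = r_p·cos α = 101.126000·cos 16.073° = 97.172957
roll angle φ = 31.511° = 0.54997070 rad
x = r_b·(cos φ + φ·sin φ) = 97.172957·(0.85253984 + 0.54997070·0.52266225) = 110.776079
y = r_b·(sin φ − φ·cos φ) = 97.172957·(0.52266225 − 0.54997070·0.85253984) = 5.226964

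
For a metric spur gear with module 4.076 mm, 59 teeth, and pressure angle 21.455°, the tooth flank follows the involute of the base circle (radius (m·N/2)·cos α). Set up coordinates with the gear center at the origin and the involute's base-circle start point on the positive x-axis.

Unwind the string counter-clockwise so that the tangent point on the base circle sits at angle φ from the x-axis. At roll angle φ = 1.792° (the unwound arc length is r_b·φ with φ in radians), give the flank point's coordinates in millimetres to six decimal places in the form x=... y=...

pitch radius r_p = m·N/2 = 4.076·59/2 = 120.242000
base radius r_b = r_p·cos α = 120.242000·cos 21.455° = 111.909846
roll angle φ = 1.792° = 0.03127630 rad
x = r_b·(cos φ + φ·sin φ) = 111.909846·(0.99951094 + 0.03127630·0.03127120) = 111.964568
y = r_b·(sin φ − φ·cos φ) = 111.909846·(0.03127120 − 0.03127630·0.99951094) = 0.001141

x=111.964568 y=0.001141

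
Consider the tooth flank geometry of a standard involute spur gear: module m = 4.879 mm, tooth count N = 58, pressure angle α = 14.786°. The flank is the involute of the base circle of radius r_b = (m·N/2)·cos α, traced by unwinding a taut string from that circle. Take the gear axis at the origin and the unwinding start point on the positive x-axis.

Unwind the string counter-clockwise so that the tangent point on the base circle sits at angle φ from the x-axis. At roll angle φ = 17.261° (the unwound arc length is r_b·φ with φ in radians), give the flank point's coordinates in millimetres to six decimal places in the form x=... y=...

x=142.873612 y=1.235566

pitch radius r_p = m·N/2 = 4.879·58/2 = 141.491000
base radius r_b = r_p·cos α = 141.491000·cos 14.786° = 136.805635
roll angle φ = 17.261° = 0.30126128 rad
x = r_b·(cos φ + φ·sin φ) = 136.805635·(0.95496299 + 0.30126128·0.29672492) = 142.873612
y = r_b·(sin φ − φ·cos φ) = 136.805635·(0.29672492 − 0.30126128·0.95496299) = 1.235566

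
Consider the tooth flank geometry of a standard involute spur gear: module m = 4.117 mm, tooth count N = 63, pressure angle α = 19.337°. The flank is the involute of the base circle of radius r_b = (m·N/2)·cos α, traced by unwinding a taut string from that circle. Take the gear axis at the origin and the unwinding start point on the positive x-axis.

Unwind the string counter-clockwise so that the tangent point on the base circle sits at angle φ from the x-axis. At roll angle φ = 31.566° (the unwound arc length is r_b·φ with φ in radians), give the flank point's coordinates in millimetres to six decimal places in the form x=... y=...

x=139.555069 y=6.616121

pitch radius r_p = m·N/2 = 4.117·63/2 = 129.685500
base radius r_b = r_p·cos α = 129.685500·cos 19.337° = 122.369593
roll angle φ = 31.566° = 0.55093063 rad
x = r_b·(cos φ + φ·sin φ) = 122.369593·(0.85203772 + 0.55093063·0.52348039) = 139.555069
y = r_b·(sin φ − φ·cos φ) = 122.369593·(0.52348039 − 0.55093063·0.85203772) = 6.616121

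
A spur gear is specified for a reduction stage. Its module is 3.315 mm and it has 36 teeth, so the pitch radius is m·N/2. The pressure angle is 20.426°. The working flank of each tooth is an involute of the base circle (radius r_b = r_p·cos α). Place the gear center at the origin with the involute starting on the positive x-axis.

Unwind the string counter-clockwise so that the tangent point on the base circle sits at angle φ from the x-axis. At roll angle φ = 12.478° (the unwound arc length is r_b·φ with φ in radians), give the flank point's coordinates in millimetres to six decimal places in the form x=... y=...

x=57.228564 y=0.191619

pitch radius r_p = m·N/2 = 3.315·36/2 = 59.670000
base radius r_b = r_p·cos α = 59.670000·cos 20.426° = 55.918172
roll angle φ = 12.478° = 0.21778218 rad
x = r_b·(cos φ + φ·sin φ) = 55.918172·(0.97637904 + 0.21778218·0.21606473) = 57.228564
y = r_b·(sin φ − φ·cos φ) = 55.918172·(0.21606473 − 0.21778218·0.97637904) = 0.191619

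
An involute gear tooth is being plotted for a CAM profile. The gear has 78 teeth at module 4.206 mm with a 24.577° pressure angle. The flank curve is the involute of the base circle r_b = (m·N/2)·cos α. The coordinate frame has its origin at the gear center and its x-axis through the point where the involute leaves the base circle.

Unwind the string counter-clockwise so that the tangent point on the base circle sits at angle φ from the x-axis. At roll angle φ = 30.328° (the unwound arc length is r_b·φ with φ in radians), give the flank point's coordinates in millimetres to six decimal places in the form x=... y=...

x=168.629749 y=7.169934

pitch radius r_p = m·N/2 = 4.206·78/2 = 164.034000
base radius r_b = r_p·cos α = 164.034000·cos 24.577° = 149.173035
roll angle φ = 30.328° = 0.52932346 rad
x = r_b·(cos φ + φ·sin φ) = 149.173035·(0.86314889 + 0.52932346·0.50494950) = 168.629749
y = r_b·(sin φ − φ·cos φ) = 149.173035·(0.50494950 − 0.52932346·0.86314889) = 7.169934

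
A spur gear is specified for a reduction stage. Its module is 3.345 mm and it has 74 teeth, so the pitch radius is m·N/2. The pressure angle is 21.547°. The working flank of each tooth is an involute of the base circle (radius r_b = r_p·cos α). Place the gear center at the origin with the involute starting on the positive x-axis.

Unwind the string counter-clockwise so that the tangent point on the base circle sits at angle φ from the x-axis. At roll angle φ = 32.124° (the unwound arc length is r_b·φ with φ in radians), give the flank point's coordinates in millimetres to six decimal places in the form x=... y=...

pitch radius r_p = m·N/2 = 3.345·74/2 = 123.765000
base radius r_b = r_p·cos α = 123.765000·cos 21.547° = 115.115883
roll angle φ = 32.124° = 0.56066957 rad
x = r_b·(cos φ + φ·sin φ) = 115.115883·(0.84689926 + 0.56066957·0.53175337) = 131.811967
y = r_b·(sin φ − φ·cos φ) = 115.115883·(0.53175337 − 0.56066957·0.84689926) = 6.552711

x=131.811967 y=6.552711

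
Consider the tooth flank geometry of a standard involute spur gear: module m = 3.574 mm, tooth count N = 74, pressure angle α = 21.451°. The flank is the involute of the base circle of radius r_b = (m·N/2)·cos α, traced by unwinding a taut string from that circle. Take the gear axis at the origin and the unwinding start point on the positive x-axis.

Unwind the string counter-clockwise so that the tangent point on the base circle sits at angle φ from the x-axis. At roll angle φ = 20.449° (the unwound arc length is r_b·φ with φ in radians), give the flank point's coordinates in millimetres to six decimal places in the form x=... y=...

pitch radius r_p = m·N/2 = 3.574·74/2 = 132.238000
base radius r_b = r_p·cos α = 132.238000·cos 21.451° = 123.077962
roll angle φ = 20.449° = 0.35690238 rad
x = r_b·(cos φ + φ·sin φ) = 123.077962·(0.93698354 + 0.35690238·0.34937349) = 130.668890
y = r_b·(sin φ − φ·cos φ) = 123.077962·(0.34937349 − 0.35690238·0.93698354) = 1.841473

x=130.668890 y=1.841473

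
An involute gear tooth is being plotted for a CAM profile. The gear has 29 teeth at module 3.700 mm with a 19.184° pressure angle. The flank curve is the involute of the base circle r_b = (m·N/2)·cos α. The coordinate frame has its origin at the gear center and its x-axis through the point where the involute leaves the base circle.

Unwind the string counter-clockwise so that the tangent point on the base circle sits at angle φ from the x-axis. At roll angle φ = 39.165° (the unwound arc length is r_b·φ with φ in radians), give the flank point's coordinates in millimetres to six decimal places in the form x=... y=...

x=61.161358 y=5.146743

pitch radius r_p = m·N/2 = 3.700·29/2 = 53.650000
base radius r_b = r_p·cos α = 53.650000·cos 19.184° = 50.670717
roll angle φ = 39.165° = 0.68355820 rad
x = r_b·(cos φ + φ·sin φ) = 50.670717·(0.77533043 + 0.68355820·0.63155580) = 61.161358
y = r_b·(sin φ − φ·cos φ) = 50.670717·(0.63155580 − 0.68355820·0.77533043) = 5.146743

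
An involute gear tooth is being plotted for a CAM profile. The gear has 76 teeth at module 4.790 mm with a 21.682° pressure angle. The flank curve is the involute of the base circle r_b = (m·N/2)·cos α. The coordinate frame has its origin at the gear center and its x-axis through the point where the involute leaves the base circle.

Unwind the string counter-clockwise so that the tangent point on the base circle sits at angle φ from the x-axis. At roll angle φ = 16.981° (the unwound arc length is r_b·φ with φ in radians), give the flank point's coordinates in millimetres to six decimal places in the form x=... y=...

x=176.408034 y=1.454897

pitch radius r_p = m·N/2 = 4.790·76/2 = 182.020000
base radius r_b = r_p·cos α = 182.020000·cos 21.682° = 169.141846
roll angle φ = 16.981° = 0.29637436 rad
x = r_b·(cos φ + φ·sin φ) = 169.141846·(0.95640166 + 0.29637436·0.29205457) = 176.408034
y = r_b·(sin φ − φ·cos φ) = 169.141846·(0.29205457 − 0.29637436·0.95640166) = 1.454897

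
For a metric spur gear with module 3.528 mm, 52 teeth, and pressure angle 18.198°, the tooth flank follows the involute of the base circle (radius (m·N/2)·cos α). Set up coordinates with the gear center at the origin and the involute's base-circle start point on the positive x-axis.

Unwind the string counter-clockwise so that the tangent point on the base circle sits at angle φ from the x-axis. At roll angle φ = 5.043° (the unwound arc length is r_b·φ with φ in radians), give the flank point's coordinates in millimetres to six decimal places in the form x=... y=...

pitch radius r_p = m·N/2 = 3.528·52/2 = 91.728000
base radius r_b = r_p·cos α = 91.728000·cos 18.198° = 87.140036
roll angle φ = 5.043° = 0.08801695 rad
x = r_b·(cos φ + φ·sin φ) = 87.140036·(0.99612901 + 0.08801695·0.08790335) = 87.476919
y = r_b·(sin φ − φ·cos φ) = 87.140036·(0.08790335 − 0.08801695·0.99612901) = 0.019791

x=87.476919 y=0.019791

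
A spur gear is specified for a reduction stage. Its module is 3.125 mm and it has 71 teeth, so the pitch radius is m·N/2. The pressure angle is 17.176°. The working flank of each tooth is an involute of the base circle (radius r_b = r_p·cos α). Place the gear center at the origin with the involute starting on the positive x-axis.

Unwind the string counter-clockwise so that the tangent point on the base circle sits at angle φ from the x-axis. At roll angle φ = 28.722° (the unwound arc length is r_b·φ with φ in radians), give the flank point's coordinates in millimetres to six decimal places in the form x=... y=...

x=118.482261 y=4.339767

pitch radius r_p = m·N/2 = 3.125·71/2 = 110.937500
base radius r_b = r_p·cos α = 110.937500·cos 17.176° = 105.989925
roll angle φ = 28.722° = 0.50129347 rad
x = r_b·(cos φ + φ·sin φ) = 105.989925·(0.87696171 + 0.50129347·0.48056026) = 118.482261
y = r_b·(sin φ − φ·cos φ) = 105.989925·(0.48056026 − 0.50129347·0.87696171) = 4.339767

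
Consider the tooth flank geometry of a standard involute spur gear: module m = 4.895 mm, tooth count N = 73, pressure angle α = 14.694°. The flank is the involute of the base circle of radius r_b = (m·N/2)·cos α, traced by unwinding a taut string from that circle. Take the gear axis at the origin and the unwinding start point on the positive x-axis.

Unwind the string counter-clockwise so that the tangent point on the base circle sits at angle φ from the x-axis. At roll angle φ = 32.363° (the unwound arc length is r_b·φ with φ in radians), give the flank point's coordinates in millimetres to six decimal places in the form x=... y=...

x=198.233105 y=10.054064

pitch radius r_p = m·N/2 = 4.895·73/2 = 178.667500
base radius r_b = r_p·cos α = 178.667500·cos 14.694° = 172.824058
roll angle φ = 32.363° = 0.56484091 rad
x = r_b·(cos φ + φ·sin φ) = 172.824058·(0.84467377 + 0.56484091·0.53528144) = 198.233105
y = r_b·(sin φ − φ·cos φ) = 172.824058·(0.53528144 − 0.56484091·0.84467377) = 10.054064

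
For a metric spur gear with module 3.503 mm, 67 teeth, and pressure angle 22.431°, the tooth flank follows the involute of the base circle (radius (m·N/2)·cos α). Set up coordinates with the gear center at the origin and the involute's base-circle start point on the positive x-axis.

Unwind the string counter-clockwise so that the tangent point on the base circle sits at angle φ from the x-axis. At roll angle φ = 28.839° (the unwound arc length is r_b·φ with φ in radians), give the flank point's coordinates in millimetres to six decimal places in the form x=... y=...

pitch radius r_p = m·N/2 = 3.503·67/2 = 117.350500
base radius r_b = r_p·cos α = 117.350500·cos 22.431° = 108.471728
roll angle φ = 28.839° = 0.50333550 rad
x = r_b·(cos φ + φ·sin φ) = 108.471728·(0.87597856 + 0.50333550·0.48235005) = 121.354098
y = r_b·(sin φ − φ·cos φ) = 108.471728·(0.48235005 − 0.50333550·0.87597856) = 4.494953

x=121.354098 y=4.494953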